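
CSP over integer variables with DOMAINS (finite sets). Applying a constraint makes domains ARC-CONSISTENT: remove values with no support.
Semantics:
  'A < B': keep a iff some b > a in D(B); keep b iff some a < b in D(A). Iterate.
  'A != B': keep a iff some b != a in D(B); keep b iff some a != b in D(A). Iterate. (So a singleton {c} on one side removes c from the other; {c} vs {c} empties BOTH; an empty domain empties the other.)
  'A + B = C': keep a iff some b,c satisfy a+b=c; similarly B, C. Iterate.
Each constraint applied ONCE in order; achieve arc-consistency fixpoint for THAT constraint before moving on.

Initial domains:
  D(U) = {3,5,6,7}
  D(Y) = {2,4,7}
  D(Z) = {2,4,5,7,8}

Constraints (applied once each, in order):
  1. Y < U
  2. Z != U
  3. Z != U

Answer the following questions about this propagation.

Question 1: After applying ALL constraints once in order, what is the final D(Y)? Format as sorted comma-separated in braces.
Constraint 1 (Y < U) on D(Y)={2,4,7} D(U)={3,5,6,7}: Y {2,4,7}->{2,4}
Constraint 2 (Z != U) on D(Z)={2,4,5,7,8} D(U)={3,5,6,7}: no change
Constraint 3 (Z != U) on D(Z)={2,4,5,7,8} D(U)={3,5,6,7}: no change
So after all 3 constraints: D(Y) = {2,4}

Answer: {2,4}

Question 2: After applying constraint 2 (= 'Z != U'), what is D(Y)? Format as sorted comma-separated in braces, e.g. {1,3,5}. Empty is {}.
Constraint 1 (Y < U) on D(Y)={2,4,7} D(U)={3,5,6,7}: Y {2,4,7}->{2,4}
Constraint 2 (Z != U) on D(Z)={2,4,5,7,8} D(U)={3,5,6,7}: no change
So after constraint 2: D(Y) = {2,4}

Answer: {2,4}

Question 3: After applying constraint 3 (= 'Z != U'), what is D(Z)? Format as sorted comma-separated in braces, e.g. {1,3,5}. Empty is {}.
Answer: {2,4,5,7,8}

Derivation:
Constraint 1 (Y < U) on D(Y)={2,4,7} D(U)={3,5,6,7}: Y {2,4,7}->{2,4}
Constraint 2 (Z != U) on D(Z)={2,4,5,7,8} D(U)={3,5,6,7}: no change
Constraint 3 (Z != U) on D(Z)={2,4,5,7,8} D(U)={3,5,6,7}: no change
So after constraint 3: D(Z) = {2,4,5,7,8}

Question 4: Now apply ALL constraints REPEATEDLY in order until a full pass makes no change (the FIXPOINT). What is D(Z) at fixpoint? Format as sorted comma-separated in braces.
Answer: {2,4,5,7,8}

Derivation:
pass 0 (initial): D(Z)={2,4,5,7,8}
pass 1: Y {2,4,7}->{2,4}
pass 2: no change
Fixpoint after 2 passes: D(Z) = {2,4,5,7,8}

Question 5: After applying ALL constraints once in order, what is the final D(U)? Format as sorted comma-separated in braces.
Constraint 1 (Y < U) on D(Y)={2,4,7} D(U)={3,5,6,7}: Y {2,4,7}->{2,4}
Constraint 2 (Z != U) on D(Z)={2,4,5,7,8} D(U)={3,5,6,7}: no change
Constraint 3 (Z != U) on D(Z)={2,4,5,7,8} D(U)={3,5,6,7}: no change
So after all 3 constraints: D(U) = {3,5,6,7}

Answer: {3,5,6,7}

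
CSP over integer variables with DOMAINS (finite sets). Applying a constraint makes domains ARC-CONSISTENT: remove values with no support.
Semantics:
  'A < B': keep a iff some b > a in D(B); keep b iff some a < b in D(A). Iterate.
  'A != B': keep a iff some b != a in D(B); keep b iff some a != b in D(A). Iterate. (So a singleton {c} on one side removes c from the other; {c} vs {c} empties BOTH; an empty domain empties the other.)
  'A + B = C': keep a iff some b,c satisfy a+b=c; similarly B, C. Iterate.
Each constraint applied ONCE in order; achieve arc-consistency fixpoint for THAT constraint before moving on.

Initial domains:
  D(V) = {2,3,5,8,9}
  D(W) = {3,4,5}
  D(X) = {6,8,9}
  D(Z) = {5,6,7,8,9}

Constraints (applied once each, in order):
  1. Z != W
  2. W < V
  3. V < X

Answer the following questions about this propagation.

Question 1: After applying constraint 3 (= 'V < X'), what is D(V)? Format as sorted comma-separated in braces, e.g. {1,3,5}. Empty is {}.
Constraint 1 (Z != W) on D(Z)={5,6,7,8,9} D(W)={3,4,5}: no change
Constraint 2 (W < V) on D(W)={3,4,5} D(V)={2,3,5,8,9}: V {2,3,5,8,9}->{5,8,9}
Constraint 3 (V < X) on D(V)={5,8,9} D(X)={6,8,9}: V {5,8,9}->{5,8}
So after constraint 3: D(V) = {5,8}

Answer: {5,8}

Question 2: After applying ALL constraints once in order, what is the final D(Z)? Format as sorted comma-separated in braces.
Answer: {5,6,7,8,9}

Derivation:
Constraint 1 (Z != W) on D(Z)={5,6,7,8,9} D(W)={3,4,5}: no change
Constraint 2 (W < V) on D(W)={3,4,5} D(V)={2,3,5,8,9}: V {2,3,5,8,9}->{5,8,9}
Constraint 3 (V < X) on D(V)={5,8,9} D(X)={6,8,9}: V {5,8,9}->{5,8}
So after all 3 constraints: D(Z) = {5,6,7,8,9}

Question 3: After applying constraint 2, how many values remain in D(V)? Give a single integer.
Constraint 1 (Z != W) on D(Z)={5,6,7,8,9} D(W)={3,4,5}: no change
Constraint 2 (W < V) on D(W)={3,4,5} D(V)={2,3,5,8,9}: V {2,3,5,8,9}->{5,8,9}
So after constraint 2: D(V)={5,8,9}, size = 3

Answer: 3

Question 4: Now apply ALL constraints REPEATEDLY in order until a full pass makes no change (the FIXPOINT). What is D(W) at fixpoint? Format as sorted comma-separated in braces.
Answer: {3,4,5}

Derivation:
pass 0 (initial): D(W)={3,4,5}
pass 1: V {2,3,5,8,9}->{5,8}
pass 2: no change
Fixpoint after 2 passes: D(W) = {3,4,5}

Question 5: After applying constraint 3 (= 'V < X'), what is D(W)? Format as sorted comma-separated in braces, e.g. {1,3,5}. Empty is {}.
Constraint 1 (Z != W) on D(Z)={5,6,7,8,9} D(W)={3,4,5}: no change
Constraint 2 (W < V) on D(W)={3,4,5} D(V)={2,3,5,8,9}: V {2,3,5,8,9}->{5,8,9}
Constraint 3 (V < X) on D(V)={5,8,9} D(X)={6,8,9}: V {5,8,9}->{5,8}
So after constraint 3: D(W) = {3,4,5}

Answer: {3,4,5}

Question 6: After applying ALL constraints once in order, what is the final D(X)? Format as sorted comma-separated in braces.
Answer: {6,8,9}

Derivation:
Constraint 1 (Z != W) on D(Z)={5,6,7,8,9} D(W)={3,4,5}: no change
Constraint 2 (W < V) on D(W)={3,4,5} D(V)={2,3,5,8,9}: V {2,3,5,8,9}->{5,8,9}
Constraint 3 (V < X) on D(V)={5,8,9} D(X)={6,8,9}: V {5,8,9}->{5,8}
So after all 3 constraints: D(X) = {6,8,9}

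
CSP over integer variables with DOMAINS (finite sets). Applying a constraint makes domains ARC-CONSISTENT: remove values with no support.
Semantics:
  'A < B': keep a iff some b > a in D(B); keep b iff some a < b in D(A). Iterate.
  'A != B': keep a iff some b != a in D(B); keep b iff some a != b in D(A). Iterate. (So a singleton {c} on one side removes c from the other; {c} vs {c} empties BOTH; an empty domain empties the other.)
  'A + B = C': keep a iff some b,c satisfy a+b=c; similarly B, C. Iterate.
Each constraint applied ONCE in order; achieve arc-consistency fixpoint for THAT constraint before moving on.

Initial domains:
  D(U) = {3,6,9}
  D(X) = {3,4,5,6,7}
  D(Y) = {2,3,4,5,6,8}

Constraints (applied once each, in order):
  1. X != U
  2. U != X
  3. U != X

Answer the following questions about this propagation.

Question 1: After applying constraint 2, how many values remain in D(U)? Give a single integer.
Answer: 3

Derivation:
Constraint 1 (X != U) on D(X)={3,4,5,6,7} D(U)={3,6,9}: no change
Constraint 2 (U != X) on D(U)={3,6,9} D(X)={3,4,5,6,7}: no change
So after constraint 2: D(U)={3,6,9}, size = 3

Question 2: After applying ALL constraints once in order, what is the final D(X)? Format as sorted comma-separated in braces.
Answer: {3,4,5,6,7}

Derivation:
Constraint 1 (X != U) on D(X)={3,4,5,6,7} D(U)={3,6,9}: no change
Constraint 2 (U != X) on D(U)={3,6,9} D(X)={3,4,5,6,7}: no change
Constraint 3 (U != X) on D(U)={3,6,9} D(X)={3,4,5,6,7}: no change
So after all 3 constraints: D(X) = {3,4,5,6,7}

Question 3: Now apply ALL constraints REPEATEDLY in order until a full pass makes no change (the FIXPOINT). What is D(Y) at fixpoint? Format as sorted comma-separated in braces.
Answer: {2,3,4,5,6,8}

Derivation:
pass 0 (initial): D(Y)={2,3,4,5,6,8}
pass 1: no change
Fixpoint after 1 passes: D(Y) = {2,3,4,5,6,8}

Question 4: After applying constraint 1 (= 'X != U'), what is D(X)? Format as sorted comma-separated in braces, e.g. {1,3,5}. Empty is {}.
Constraint 1 (X != U) on D(X)={3,4,5,6,7} D(U)={3,6,9}: no change
So after constraint 1: D(X) = {3,4,5,6,7}

Answer: {3,4,5,6,7}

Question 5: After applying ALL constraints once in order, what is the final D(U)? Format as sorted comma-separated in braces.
Constraint 1 (X != U) on D(X)={3,4,5,6,7} D(U)={3,6,9}: no change
Constraint 2 (U != X) on D(U)={3,6,9} D(X)={3,4,5,6,7}: no change
Constraint 3 (U != X) on D(U)={3,6,9} D(X)={3,4,5,6,7}: no change
So after all 3 constraints: D(U) = {3,6,9}

Answer: {3,6,9}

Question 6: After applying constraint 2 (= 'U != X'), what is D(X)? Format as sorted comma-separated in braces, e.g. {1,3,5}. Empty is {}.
Answer: {3,4,5,6,7}

Derivation:
Constraint 1 (X != U) on D(X)={3,4,5,6,7} D(U)={3,6,9}: no change
Constraint 2 (U != X) on D(U)={3,6,9} D(X)={3,4,5,6,7}: no change
So after constraint 2: D(X) = {3,4,5,6,7}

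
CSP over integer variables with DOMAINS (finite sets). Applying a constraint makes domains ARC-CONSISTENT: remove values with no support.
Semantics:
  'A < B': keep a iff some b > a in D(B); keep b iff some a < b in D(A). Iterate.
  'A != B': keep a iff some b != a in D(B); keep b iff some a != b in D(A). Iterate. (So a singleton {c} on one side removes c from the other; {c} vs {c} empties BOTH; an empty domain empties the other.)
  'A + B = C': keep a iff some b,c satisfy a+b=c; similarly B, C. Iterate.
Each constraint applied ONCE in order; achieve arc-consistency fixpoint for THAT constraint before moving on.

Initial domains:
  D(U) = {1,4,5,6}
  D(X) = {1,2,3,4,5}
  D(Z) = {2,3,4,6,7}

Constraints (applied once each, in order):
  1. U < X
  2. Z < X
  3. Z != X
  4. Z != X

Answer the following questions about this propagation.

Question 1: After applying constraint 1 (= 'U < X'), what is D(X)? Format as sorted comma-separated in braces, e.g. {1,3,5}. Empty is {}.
Constraint 1 (U < X) on D(U)={1,4,5,6} D(X)={1,2,3,4,5}: U {1,4,5,6}->{1,4}; X {1,2,3,4,5}->{2,3,4,5}
So after constraint 1: D(X) = {2,3,4,5}

Answer: {2,3,4,5}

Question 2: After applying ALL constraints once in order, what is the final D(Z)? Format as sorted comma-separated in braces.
Constraint 1 (U < X) on D(U)={1,4,5,6} D(X)={1,2,3,4,5}: U {1,4,5,6}->{1,4}; X {1,2,3,4,5}->{2,3,4,5}
Constraint 2 (Z < X) on D(Z)={2,3,4,6,7} D(X)={2,3,4,5}: Z {2,3,4,6,7}->{2,3,4}; X {2,3,4,5}->{3,4,5}
Constraint 3 (Z != X) on D(Z)={2,3,4} D(X)={3,4,5}: no change
Constraint 4 (Z != X) on D(Z)={2,3,4} D(X)={3,4,5}: no change
So after all 4 constraints: D(Z) = {2,3,4}

Answer: {2,3,4}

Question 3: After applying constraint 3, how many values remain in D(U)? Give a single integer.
Answer: 2

Derivation:
Constraint 1 (U < X) on D(U)={1,4,5,6} D(X)={1,2,3,4,5}: U {1,4,5,6}->{1,4}; X {1,2,3,4,5}->{2,3,4,5}
Constraint 2 (Z < X) on D(Z)={2,3,4,6,7} D(X)={2,3,4,5}: Z {2,3,4,6,7}->{2,3,4}; X {2,3,4,5}->{3,4,5}
Constraint 3 (Z != X) on D(Z)={2,3,4} D(X)={3,4,5}: no change
So after constraint 3: D(U)={1,4}, size = 2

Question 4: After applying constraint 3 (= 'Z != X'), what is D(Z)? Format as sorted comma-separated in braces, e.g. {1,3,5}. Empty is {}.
Constraint 1 (U < X) on D(U)={1,4,5,6} D(X)={1,2,3,4,5}: U {1,4,5,6}->{1,4}; X {1,2,3,4,5}->{2,3,4,5}
Constraint 2 (Z < X) on D(Z)={2,3,4,6,7} D(X)={2,3,4,5}: Z {2,3,4,6,7}->{2,3,4}; X {2,3,4,5}->{3,4,5}
Constraint 3 (Z != X) on D(Z)={2,3,4} D(X)={3,4,5}: no change
So after constraint 3: D(Z) = {2,3,4}

Answer: {2,3,4}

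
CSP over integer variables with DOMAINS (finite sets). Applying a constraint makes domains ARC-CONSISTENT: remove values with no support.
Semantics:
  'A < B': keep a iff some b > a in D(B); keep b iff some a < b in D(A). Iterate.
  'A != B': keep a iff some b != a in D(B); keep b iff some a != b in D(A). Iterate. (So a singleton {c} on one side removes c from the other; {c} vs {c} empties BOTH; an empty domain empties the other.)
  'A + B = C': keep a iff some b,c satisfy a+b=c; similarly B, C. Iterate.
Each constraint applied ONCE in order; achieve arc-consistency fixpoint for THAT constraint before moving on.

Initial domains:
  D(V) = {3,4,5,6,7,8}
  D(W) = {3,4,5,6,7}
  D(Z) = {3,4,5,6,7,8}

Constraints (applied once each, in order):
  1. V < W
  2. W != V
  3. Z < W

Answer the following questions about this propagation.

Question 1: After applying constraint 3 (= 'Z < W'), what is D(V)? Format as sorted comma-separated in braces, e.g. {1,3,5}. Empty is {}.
Constraint 1 (V < W) on D(V)={3,4,5,6,7,8} D(W)={3,4,5,6,7}: V {3,4,5,6,7,8}->{3,4,5,6}; W {3,4,5,6,7}->{4,5,6,7}
Constraint 2 (W != V) on D(W)={4,5,6,7} D(V)={3,4,5,6}: no change
Constraint 3 (Z < W) on D(Z)={3,4,5,6,7,8} D(W)={4,5,6,7}: Z {3,4,5,6,7,8}->{3,4,5,6}
So after constraint 3: D(V) = {3,4,5,6}

Answer: {3,4,5,6}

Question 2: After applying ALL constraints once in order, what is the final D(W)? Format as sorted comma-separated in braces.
Answer: {4,5,6,7}

Derivation:
Constraint 1 (V < W) on D(V)={3,4,5,6,7,8} D(W)={3,4,5,6,7}: V {3,4,5,6,7,8}->{3,4,5,6}; W {3,4,5,6,7}->{4,5,6,7}
Constraint 2 (W != V) on D(W)={4,5,6,7} D(V)={3,4,5,6}: no change
Constraint 3 (Z < W) on D(Z)={3,4,5,6,7,8} D(W)={4,5,6,7}: Z {3,4,5,6,7,8}->{3,4,5,6}
So after all 3 constraints: D(W) = {4,5,6,7}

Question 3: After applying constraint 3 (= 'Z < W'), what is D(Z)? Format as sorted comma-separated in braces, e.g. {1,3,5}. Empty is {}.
Answer: {3,4,5,6}

Derivation:
Constraint 1 (V < W) on D(V)={3,4,5,6,7,8} D(W)={3,4,5,6,7}: V {3,4,5,6,7,8}->{3,4,5,6}; W {3,4,5,6,7}->{4,5,6,7}
Constraint 2 (W != V) on D(W)={4,5,6,7} D(V)={3,4,5,6}: no change
Constraint 3 (Z < W) on D(Z)={3,4,5,6,7,8} D(W)={4,5,6,7}: Z {3,4,5,6,7,8}->{3,4,5,6}
So after constraint 3: D(Z) = {3,4,5,6}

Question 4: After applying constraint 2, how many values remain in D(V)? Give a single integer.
Answer: 4

Derivation:
Constraint 1 (V < W) on D(V)={3,4,5,6,7,8} D(W)={3,4,5,6,7}: V {3,4,5,6,7,8}->{3,4,5,6}; W {3,4,5,6,7}->{4,5,6,7}
Constraint 2 (W != V) on D(W)={4,5,6,7} D(V)={3,4,5,6}: no change
So after constraint 2: D(V)={3,4,5,6}, size = 4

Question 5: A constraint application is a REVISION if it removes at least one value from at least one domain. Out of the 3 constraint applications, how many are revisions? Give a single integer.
Answer: 2

Derivation:
Constraint 1 (V < W) on D(V)={3,4,5,6,7,8} D(W)={3,4,5,6,7}: V {3,4,5,6,7,8}->{3,4,5,6}; W {3,4,5,6,7}->{4,5,6,7} => REVISION
Constraint 2 (W != V) on D(W)={4,5,6,7} D(V)={3,4,5,6}: no change => not a revision
Constraint 3 (Z < W) on D(Z)={3,4,5,6,7,8} D(W)={4,5,6,7}: Z {3,4,5,6,7,8}->{3,4,5,6} => REVISION
Total revisions = 2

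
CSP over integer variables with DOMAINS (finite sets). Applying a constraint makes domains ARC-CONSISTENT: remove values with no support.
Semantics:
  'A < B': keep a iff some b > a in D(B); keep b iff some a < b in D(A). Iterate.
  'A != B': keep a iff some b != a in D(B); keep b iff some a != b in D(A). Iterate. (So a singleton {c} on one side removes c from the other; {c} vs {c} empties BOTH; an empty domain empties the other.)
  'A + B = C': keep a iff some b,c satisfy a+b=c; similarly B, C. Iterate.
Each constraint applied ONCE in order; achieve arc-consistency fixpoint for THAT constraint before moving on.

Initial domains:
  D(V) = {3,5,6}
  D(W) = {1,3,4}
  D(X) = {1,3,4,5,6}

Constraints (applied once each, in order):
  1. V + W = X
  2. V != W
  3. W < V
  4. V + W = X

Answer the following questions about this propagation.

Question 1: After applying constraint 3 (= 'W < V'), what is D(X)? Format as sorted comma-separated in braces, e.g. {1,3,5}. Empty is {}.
Answer: {4,6}

Derivation:
Constraint 1 (V + W = X) on D(V)={3,5,6} D(W)={1,3,4} D(X)={1,3,4,5,6}: V {3,5,6}->{3,5}; W {1,3,4}->{1,3}; X {1,3,4,5,6}->{4,6}
Constraint 2 (V != W) on D(V)={3,5} D(W)={1,3}: no change
Constraint 3 (W < V) on D(W)={1,3} D(V)={3,5}: no change
So after constraint 3: D(X) = {4,6}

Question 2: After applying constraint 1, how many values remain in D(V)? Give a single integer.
Answer: 2

Derivation:
Constraint 1 (V + W = X) on D(V)={3,5,6} D(W)={1,3,4} D(X)={1,3,4,5,6}: V {3,5,6}->{3,5}; W {1,3,4}->{1,3}; X {1,3,4,5,6}->{4,6}
So after constraint 1: D(V)={3,5}, size = 2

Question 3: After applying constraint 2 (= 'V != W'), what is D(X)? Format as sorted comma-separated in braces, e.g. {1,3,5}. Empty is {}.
Constraint 1 (V + W = X) on D(V)={3,5,6} D(W)={1,3,4} D(X)={1,3,4,5,6}: V {3,5,6}->{3,5}; W {1,3,4}->{1,3}; X {1,3,4,5,6}->{4,6}
Constraint 2 (V != W) on D(V)={3,5} D(W)={1,3}: no change
So after constraint 2: D(X) = {4,6}

Answer: {4,6}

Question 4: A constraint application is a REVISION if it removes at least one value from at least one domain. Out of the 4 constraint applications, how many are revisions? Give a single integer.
Constraint 1 (V + W = X) on D(V)={3,5,6} D(W)={1,3,4} D(X)={1,3,4,5,6}: V {3,5,6}->{3,5}; W {1,3,4}->{1,3}; X {1,3,4,5,6}->{4,6} => REVISION
Constraint 2 (V != W) on D(V)={3,5} D(W)={1,3}: no change => not a revision
Constraint 3 (W < V) on D(W)={1,3} D(V)={3,5}: no change => not a revision
Constraint 4 (V + W = X) on D(V)={3,5} D(W)={1,3} D(X)={4,6}: no change => not a revision
Total revisions = 1

Answer: 1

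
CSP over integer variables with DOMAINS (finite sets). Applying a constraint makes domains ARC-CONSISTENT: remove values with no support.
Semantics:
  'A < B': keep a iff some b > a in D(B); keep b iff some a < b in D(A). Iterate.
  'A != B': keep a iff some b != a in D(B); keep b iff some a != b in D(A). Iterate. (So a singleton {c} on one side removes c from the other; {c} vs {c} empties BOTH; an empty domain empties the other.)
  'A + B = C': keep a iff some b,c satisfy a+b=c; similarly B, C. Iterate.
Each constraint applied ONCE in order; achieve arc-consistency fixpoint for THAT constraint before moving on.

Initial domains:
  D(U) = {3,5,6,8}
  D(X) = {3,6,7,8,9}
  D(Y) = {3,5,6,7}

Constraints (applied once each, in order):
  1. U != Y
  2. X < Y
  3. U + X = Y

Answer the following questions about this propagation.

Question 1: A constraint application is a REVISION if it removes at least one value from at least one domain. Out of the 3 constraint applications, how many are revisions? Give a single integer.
Answer: 2

Derivation:
Constraint 1 (U != Y) on D(U)={3,5,6,8} D(Y)={3,5,6,7}: no change => not a revision
Constraint 2 (X < Y) on D(X)={3,6,7,8,9} D(Y)={3,5,6,7}: X {3,6,7,8,9}->{3,6}; Y {3,5,6,7}->{5,6,7} => REVISION
Constraint 3 (U + X = Y) on D(U)={3,5,6,8} D(X)={3,6} D(Y)={5,6,7}: U {3,5,6,8}->{3}; X {3,6}->{3}; Y {5,6,7}->{6} => REVISION
Total revisions = 2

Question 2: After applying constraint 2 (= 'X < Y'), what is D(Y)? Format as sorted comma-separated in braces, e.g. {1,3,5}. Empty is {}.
Constraint 1 (U != Y) on D(U)={3,5,6,8} D(Y)={3,5,6,7}: no change
Constraint 2 (X < Y) on D(X)={3,6,7,8,9} D(Y)={3,5,6,7}: X {3,6,7,8,9}->{3,6}; Y {3,5,6,7}->{5,6,7}
So after constraint 2: D(Y) = {5,6,7}

Answer: {5,6,7}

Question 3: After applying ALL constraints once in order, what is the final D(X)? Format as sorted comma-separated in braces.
Constraint 1 (U != Y) on D(U)={3,5,6,8} D(Y)={3,5,6,7}: no change
Constraint 2 (X < Y) on D(X)={3,6,7,8,9} D(Y)={3,5,6,7}: X {3,6,7,8,9}->{3,6}; Y {3,5,6,7}->{5,6,7}
Constraint 3 (U + X = Y) on D(U)={3,5,6,8} D(X)={3,6} D(Y)={5,6,7}: U {3,5,6,8}->{3}; X {3,6}->{3}; Y {5,6,7}->{6}
So after all 3 constraints: D(X) = {3}

Answer: {3}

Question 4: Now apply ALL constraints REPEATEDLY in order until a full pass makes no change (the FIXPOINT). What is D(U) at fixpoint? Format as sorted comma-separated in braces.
Answer: {3}

Derivation:
pass 0 (initial): D(U)={3,5,6,8}
pass 1: U {3,5,6,8}->{3}; X {3,6,7,8,9}->{3}; Y {3,5,6,7}->{6}
pass 2: no change
Fixpoint after 2 passes: D(U) = {3}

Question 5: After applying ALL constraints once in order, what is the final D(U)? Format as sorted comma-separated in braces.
Answer: {3}

Derivation:
Constraint 1 (U != Y) on D(U)={3,5,6,8} D(Y)={3,5,6,7}: no change
Constraint 2 (X < Y) on D(X)={3,6,7,8,9} D(Y)={3,5,6,7}: X {3,6,7,8,9}->{3,6}; Y {3,5,6,7}->{5,6,7}
Constraint 3 (U + X = Y) on D(U)={3,5,6,8} D(X)={3,6} D(Y)={5,6,7}: U {3,5,6,8}->{3}; X {3,6}->{3}; Y {5,6,7}->{6}
So after all 3 constraints: D(U) = {3}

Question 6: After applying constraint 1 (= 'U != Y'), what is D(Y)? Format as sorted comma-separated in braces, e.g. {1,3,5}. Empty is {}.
Constraint 1 (U != Y) on D(U)={3,5,6,8} D(Y)={3,5,6,7}: no change
So after constraint 1: D(Y) = {3,5,6,7}

Answer: {3,5,6,7}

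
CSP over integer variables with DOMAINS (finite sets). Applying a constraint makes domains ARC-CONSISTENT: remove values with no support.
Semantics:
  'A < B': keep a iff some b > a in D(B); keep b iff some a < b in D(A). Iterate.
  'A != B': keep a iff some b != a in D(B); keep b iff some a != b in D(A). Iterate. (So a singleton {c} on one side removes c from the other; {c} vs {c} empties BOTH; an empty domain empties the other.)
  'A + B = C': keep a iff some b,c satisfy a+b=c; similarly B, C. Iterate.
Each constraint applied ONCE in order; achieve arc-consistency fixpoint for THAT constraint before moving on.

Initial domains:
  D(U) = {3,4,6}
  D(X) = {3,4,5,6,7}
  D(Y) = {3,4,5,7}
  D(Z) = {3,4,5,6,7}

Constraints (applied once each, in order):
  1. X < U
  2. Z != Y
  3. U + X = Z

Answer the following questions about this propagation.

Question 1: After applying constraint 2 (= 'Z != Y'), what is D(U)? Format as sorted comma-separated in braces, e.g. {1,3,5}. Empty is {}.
Answer: {4,6}

Derivation:
Constraint 1 (X < U) on D(X)={3,4,5,6,7} D(U)={3,4,6}: X {3,4,5,6,7}->{3,4,5}; U {3,4,6}->{4,6}
Constraint 2 (Z != Y) on D(Z)={3,4,5,6,7} D(Y)={3,4,5,7}: no change
So after constraint 2: D(U) = {4,6}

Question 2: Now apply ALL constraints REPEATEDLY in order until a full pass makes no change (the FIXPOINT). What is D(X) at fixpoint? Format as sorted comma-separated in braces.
pass 0 (initial): D(X)={3,4,5,6,7}
pass 1: U {3,4,6}->{4}; X {3,4,5,6,7}->{3}; Z {3,4,5,6,7}->{7}
pass 2: Y {3,4,5,7}->{3,4,5}
pass 3: no change
Fixpoint after 3 passes: D(X) = {3}

Answer: {3}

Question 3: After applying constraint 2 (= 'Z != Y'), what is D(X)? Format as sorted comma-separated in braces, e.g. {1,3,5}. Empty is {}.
Answer: {3,4,5}

Derivation:
Constraint 1 (X < U) on D(X)={3,4,5,6,7} D(U)={3,4,6}: X {3,4,5,6,7}->{3,4,5}; U {3,4,6}->{4,6}
Constraint 2 (Z != Y) on D(Z)={3,4,5,6,7} D(Y)={3,4,5,7}: no change
So after constraint 2: D(X) = {3,4,5}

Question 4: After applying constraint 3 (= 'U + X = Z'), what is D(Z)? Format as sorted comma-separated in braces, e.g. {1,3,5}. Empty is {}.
Constraint 1 (X < U) on D(X)={3,4,5,6,7} D(U)={3,4,6}: X {3,4,5,6,7}->{3,4,5}; U {3,4,6}->{4,6}
Constraint 2 (Z != Y) on D(Z)={3,4,5,6,7} D(Y)={3,4,5,7}: no change
Constraint 3 (U + X = Z) on D(U)={4,6} D(X)={3,4,5} D(Z)={3,4,5,6,7}: U {4,6}->{4}; X {3,4,5}->{3}; Z {3,4,5,6,7}->{7}
So after constraint 3: D(Z) = {7}

Answer: {7}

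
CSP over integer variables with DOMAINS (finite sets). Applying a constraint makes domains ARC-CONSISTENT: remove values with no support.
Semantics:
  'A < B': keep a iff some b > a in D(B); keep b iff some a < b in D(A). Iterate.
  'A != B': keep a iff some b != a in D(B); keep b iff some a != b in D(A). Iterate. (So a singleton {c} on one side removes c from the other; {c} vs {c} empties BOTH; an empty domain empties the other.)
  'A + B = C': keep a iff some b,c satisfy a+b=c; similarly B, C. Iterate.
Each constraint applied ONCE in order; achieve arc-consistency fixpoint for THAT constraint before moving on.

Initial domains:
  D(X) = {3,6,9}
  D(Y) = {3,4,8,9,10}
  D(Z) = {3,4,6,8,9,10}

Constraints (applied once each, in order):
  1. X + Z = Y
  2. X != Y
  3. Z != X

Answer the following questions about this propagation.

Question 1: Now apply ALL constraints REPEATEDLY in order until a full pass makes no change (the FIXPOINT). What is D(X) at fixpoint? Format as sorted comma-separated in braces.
pass 0 (initial): D(X)={3,6,9}
pass 1: X {3,6,9}->{3,6}; Y {3,4,8,9,10}->{9,10}; Z {3,4,6,8,9,10}->{3,4,6}
pass 2: no change
Fixpoint after 2 passes: D(X) = {3,6}

Answer: {3,6}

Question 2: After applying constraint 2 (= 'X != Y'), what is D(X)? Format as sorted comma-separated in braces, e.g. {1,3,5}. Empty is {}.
Answer: {3,6}

Derivation:
Constraint 1 (X + Z = Y) on D(X)={3,6,9} D(Z)={3,4,6,8,9,10} D(Y)={3,4,8,9,10}: X {3,6,9}->{3,6}; Z {3,4,6,8,9,10}->{3,4,6}; Y {3,4,8,9,10}->{9,10}
Constraint 2 (X != Y) on D(X)={3,6} D(Y)={9,10}: no change
So after constraint 2: D(X) = {3,6}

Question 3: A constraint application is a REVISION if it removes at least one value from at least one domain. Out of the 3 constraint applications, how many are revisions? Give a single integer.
Answer: 1

Derivation:
Constraint 1 (X + Z = Y) on D(X)={3,6,9} D(Z)={3,4,6,8,9,10} D(Y)={3,4,8,9,10}: X {3,6,9}->{3,6}; Z {3,4,6,8,9,10}->{3,4,6}; Y {3,4,8,9,10}->{9,10} => REVISION
Constraint 2 (X != Y) on D(X)={3,6} D(Y)={9,10}: no change => not a revision
Constraint 3 (Z != X) on D(Z)={3,4,6} D(X)={3,6}: no change => not a revision
Total revisions = 1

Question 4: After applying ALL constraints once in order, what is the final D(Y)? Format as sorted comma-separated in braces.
Constraint 1 (X + Z = Y) on D(X)={3,6,9} D(Z)={3,4,6,8,9,10} D(Y)={3,4,8,9,10}: X {3,6,9}->{3,6}; Z {3,4,6,8,9,10}->{3,4,6}; Y {3,4,8,9,10}->{9,10}
Constraint 2 (X != Y) on D(X)={3,6} D(Y)={9,10}: no change
Constraint 3 (Z != X) on D(Z)={3,4,6} D(X)={3,6}: no change
So after all 3 constraints: D(Y) = {9,10}

Answer: {9,10}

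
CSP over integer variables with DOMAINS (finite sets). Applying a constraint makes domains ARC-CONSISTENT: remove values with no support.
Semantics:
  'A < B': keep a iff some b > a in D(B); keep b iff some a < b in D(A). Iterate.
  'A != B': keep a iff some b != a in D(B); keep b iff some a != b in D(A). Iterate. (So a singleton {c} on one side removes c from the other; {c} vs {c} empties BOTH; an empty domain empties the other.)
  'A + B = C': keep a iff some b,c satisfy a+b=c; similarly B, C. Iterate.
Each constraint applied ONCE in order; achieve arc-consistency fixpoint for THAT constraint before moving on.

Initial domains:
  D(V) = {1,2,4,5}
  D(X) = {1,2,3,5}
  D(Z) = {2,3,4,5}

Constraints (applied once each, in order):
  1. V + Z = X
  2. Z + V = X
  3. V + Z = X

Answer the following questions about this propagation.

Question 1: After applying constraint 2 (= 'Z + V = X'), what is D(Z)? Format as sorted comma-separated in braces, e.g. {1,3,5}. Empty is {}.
Constraint 1 (V + Z = X) on D(V)={1,2,4,5} D(Z)={2,3,4,5} D(X)={1,2,3,5}: V {1,2,4,5}->{1,2}; Z {2,3,4,5}->{2,3,4}; X {1,2,3,5}->{3,5}
Constraint 2 (Z + V = X) on D(Z)={2,3,4} D(V)={1,2} D(X)={3,5}: no change
So after constraint 2: D(Z) = {2,3,4}

Answer: {2,3,4}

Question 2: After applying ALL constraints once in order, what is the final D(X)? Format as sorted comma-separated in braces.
Answer: {3,5}

Derivation:
Constraint 1 (V + Z = X) on D(V)={1,2,4,5} D(Z)={2,3,4,5} D(X)={1,2,3,5}: V {1,2,4,5}->{1,2}; Z {2,3,4,5}->{2,3,4}; X {1,2,3,5}->{3,5}
Constraint 2 (Z + V = X) on D(Z)={2,3,4} D(V)={1,2} D(X)={3,5}: no change
Constraint 3 (V + Z = X) on D(V)={1,2} D(Z)={2,3,4} D(X)={3,5}: no change
So after all 3 constraints: D(X) = {3,5}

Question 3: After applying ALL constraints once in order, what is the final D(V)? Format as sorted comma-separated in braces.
Constraint 1 (V + Z = X) on D(V)={1,2,4,5} D(Z)={2,3,4,5} D(X)={1,2,3,5}: V {1,2,4,5}->{1,2}; Z {2,3,4,5}->{2,3,4}; X {1,2,3,5}->{3,5}
Constraint 2 (Z + V = X) on D(Z)={2,3,4} D(V)={1,2} D(X)={3,5}: no change
Constraint 3 (V + Z = X) on D(V)={1,2} D(Z)={2,3,4} D(X)={3,5}: no change
So after all 3 constraints: D(V) = {1,2}

Answer: {1,2}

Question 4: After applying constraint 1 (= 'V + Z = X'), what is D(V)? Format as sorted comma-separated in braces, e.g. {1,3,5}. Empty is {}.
Answer: {1,2}

Derivation:
Constraint 1 (V + Z = X) on D(V)={1,2,4,5} D(Z)={2,3,4,5} D(X)={1,2,3,5}: V {1,2,4,5}->{1,2}; Z {2,3,4,5}->{2,3,4}; X {1,2,3,5}->{3,5}
So after constraint 1: D(V) = {1,2}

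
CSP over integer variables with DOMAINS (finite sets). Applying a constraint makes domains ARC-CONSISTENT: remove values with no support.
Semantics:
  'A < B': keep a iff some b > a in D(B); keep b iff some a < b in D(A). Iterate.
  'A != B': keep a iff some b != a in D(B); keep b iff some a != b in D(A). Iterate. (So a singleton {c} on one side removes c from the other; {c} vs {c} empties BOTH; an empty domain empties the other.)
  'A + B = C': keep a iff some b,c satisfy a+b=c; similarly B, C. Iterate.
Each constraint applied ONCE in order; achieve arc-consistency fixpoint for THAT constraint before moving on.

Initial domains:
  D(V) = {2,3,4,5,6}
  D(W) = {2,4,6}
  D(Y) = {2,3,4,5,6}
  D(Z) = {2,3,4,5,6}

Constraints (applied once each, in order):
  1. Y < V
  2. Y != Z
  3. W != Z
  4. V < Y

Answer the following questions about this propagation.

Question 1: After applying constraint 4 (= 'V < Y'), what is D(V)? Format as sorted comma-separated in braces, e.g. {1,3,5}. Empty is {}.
Answer: {3,4}

Derivation:
Constraint 1 (Y < V) on D(Y)={2,3,4,5,6} D(V)={2,3,4,5,6}: Y {2,3,4,5,6}->{2,3,4,5}; V {2,3,4,5,6}->{3,4,5,6}
Constraint 2 (Y != Z) on D(Y)={2,3,4,5} D(Z)={2,3,4,5,6}: no change
Constraint 3 (W != Z) on D(W)={2,4,6} D(Z)={2,3,4,5,6}: no change
Constraint 4 (V < Y) on D(V)={3,4,5,6} D(Y)={2,3,4,5}: V {3,4,5,6}->{3,4}; Y {2,3,4,5}->{4,5}
So after constraint 4: D(V) = {3,4}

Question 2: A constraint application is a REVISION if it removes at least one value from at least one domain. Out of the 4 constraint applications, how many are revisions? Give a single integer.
Constraint 1 (Y < V) on D(Y)={2,3,4,5,6} D(V)={2,3,4,5,6}: Y {2,3,4,5,6}->{2,3,4,5}; V {2,3,4,5,6}->{3,4,5,6} => REVISION
Constraint 2 (Y != Z) on D(Y)={2,3,4,5} D(Z)={2,3,4,5,6}: no change => not a revision
Constraint 3 (W != Z) on D(W)={2,4,6} D(Z)={2,3,4,5,6}: no change => not a revision
Constraint 4 (V < Y) on D(V)={3,4,5,6} D(Y)={2,3,4,5}: V {3,4,5,6}->{3,4}; Y {2,3,4,5}->{4,5} => REVISION
Total revisions = 2

Answer: 2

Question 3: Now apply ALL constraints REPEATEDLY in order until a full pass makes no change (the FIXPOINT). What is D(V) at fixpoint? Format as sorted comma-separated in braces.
Answer: {}

Derivation:
pass 0 (initial): D(V)={2,3,4,5,6}
pass 1: V {2,3,4,5,6}->{3,4}; Y {2,3,4,5,6}->{4,5}
pass 2: V {3,4}->{}; W {2,4,6}->{}; Y {4,5}->{}; Z {2,3,4,5,6}->{}
pass 3: no change
Fixpoint after 3 passes: D(V) = {}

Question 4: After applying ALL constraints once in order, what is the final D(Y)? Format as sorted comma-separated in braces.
Answer: {4,5}

Derivation:
Constraint 1 (Y < V) on D(Y)={2,3,4,5,6} D(V)={2,3,4,5,6}: Y {2,3,4,5,6}->{2,3,4,5}; V {2,3,4,5,6}->{3,4,5,6}
Constraint 2 (Y != Z) on D(Y)={2,3,4,5} D(Z)={2,3,4,5,6}: no change
Constraint 3 (W != Z) on D(W)={2,4,6} D(Z)={2,3,4,5,6}: no change
Constraint 4 (V < Y) on D(V)={3,4,5,6} D(Y)={2,3,4,5}: V {3,4,5,6}->{3,4}; Y {2,3,4,5}->{4,5}
So after all 4 constraints: D(Y) = {4,5}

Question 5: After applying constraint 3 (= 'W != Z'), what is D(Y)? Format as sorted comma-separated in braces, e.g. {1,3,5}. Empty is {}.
Answer: {2,3,4,5}

Derivation:
Constraint 1 (Y < V) on D(Y)={2,3,4,5,6} D(V)={2,3,4,5,6}: Y {2,3,4,5,6}->{2,3,4,5}; V {2,3,4,5,6}->{3,4,5,6}
Constraint 2 (Y != Z) on D(Y)={2,3,4,5} D(Z)={2,3,4,5,6}: no change
Constraint 3 (W != Z) on D(W)={2,4,6} D(Z)={2,3,4,5,6}: no change
So after constraint 3: D(Y) = {2,3,4,5}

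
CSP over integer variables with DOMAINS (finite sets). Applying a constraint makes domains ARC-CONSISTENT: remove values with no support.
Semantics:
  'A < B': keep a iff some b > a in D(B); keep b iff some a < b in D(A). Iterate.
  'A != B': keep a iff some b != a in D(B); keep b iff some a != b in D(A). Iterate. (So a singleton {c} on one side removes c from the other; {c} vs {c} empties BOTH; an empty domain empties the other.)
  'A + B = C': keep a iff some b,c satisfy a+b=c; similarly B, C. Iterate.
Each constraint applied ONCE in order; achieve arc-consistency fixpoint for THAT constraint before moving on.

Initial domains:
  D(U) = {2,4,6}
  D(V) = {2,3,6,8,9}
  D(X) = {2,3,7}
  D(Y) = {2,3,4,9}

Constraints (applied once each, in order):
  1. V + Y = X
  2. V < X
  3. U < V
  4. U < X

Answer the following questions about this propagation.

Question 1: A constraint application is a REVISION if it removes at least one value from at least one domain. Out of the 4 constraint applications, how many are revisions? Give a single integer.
Answer: 2

Derivation:
Constraint 1 (V + Y = X) on D(V)={2,3,6,8,9} D(Y)={2,3,4,9} D(X)={2,3,7}: V {2,3,6,8,9}->{3}; Y {2,3,4,9}->{4}; X {2,3,7}->{7} => REVISION
Constraint 2 (V < X) on D(V)={3} D(X)={7}: no change => not a revision
Constraint 3 (U < V) on D(U)={2,4,6} D(V)={3}: U {2,4,6}->{2} => REVISION
Constraint 4 (U < X) on D(U)={2} D(X)={7}: no change => not a revision
Total revisions = 2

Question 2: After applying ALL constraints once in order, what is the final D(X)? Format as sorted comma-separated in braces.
Constraint 1 (V + Y = X) on D(V)={2,3,6,8,9} D(Y)={2,3,4,9} D(X)={2,3,7}: V {2,3,6,8,9}->{3}; Y {2,3,4,9}->{4}; X {2,3,7}->{7}
Constraint 2 (V < X) on D(V)={3} D(X)={7}: no change
Constraint 3 (U < V) on D(U)={2,4,6} D(V)={3}: U {2,4,6}->{2}
Constraint 4 (U < X) on D(U)={2} D(X)={7}: no change
So after all 4 constraints: D(X) = {7}

Answer: {7}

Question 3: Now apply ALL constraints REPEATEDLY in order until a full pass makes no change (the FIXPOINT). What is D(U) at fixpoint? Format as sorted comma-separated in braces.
Answer: {2}

Derivation:
pass 0 (initial): D(U)={2,4,6}
pass 1: U {2,4,6}->{2}; V {2,3,6,8,9}->{3}; X {2,3,7}->{7}; Y {2,3,4,9}->{4}
pass 2: no change
Fixpoint after 2 passes: D(U) = {2}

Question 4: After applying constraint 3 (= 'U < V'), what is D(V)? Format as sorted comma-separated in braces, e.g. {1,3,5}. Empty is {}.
Answer: {3}

Derivation:
Constraint 1 (V + Y = X) on D(V)={2,3,6,8,9} D(Y)={2,3,4,9} D(X)={2,3,7}: V {2,3,6,8,9}->{3}; Y {2,3,4,9}->{4}; X {2,3,7}->{7}
Constraint 2 (V < X) on D(V)={3} D(X)={7}: no change
Constraint 3 (U < V) on D(U)={2,4,6} D(V)={3}: U {2,4,6}->{2}
So after constraint 3: D(V) = {3}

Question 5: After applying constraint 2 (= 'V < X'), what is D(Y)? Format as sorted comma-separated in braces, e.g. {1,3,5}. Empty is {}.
Answer: {4}

Derivation:
Constraint 1 (V + Y = X) on D(V)={2,3,6,8,9} D(Y)={2,3,4,9} D(X)={2,3,7}: V {2,3,6,8,9}->{3}; Y {2,3,4,9}->{4}; X {2,3,7}->{7}
Constraint 2 (V < X) on D(V)={3} D(X)={7}: no change
So after constraint 2: D(Y) = {4}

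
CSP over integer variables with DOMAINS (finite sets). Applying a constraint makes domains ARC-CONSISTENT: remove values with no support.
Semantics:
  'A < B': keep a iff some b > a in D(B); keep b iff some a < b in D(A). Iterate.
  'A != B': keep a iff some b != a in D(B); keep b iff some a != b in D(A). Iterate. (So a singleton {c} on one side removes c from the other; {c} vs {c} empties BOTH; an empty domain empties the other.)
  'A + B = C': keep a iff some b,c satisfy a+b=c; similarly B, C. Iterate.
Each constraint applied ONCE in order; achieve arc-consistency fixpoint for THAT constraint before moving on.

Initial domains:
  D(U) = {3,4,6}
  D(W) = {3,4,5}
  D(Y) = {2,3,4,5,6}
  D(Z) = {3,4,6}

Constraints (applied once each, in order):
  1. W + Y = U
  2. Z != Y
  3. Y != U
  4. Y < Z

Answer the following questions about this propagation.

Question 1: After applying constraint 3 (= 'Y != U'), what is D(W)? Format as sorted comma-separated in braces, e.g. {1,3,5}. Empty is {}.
Constraint 1 (W + Y = U) on D(W)={3,4,5} D(Y)={2,3,4,5,6} D(U)={3,4,6}: W {3,4,5}->{3,4}; Y {2,3,4,5,6}->{2,3}; U {3,4,6}->{6}
Constraint 2 (Z != Y) on D(Z)={3,4,6} D(Y)={2,3}: no change
Constraint 3 (Y != U) on D(Y)={2,3} D(U)={6}: no change
So after constraint 3: D(W) = {3,4}

Answer: {3,4}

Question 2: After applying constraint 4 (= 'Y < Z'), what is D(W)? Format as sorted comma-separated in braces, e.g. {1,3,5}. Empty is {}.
Constraint 1 (W + Y = U) on D(W)={3,4,5} D(Y)={2,3,4,5,6} D(U)={3,4,6}: W {3,4,5}->{3,4}; Y {2,3,4,5,6}->{2,3}; U {3,4,6}->{6}
Constraint 2 (Z != Y) on D(Z)={3,4,6} D(Y)={2,3}: no change
Constraint 3 (Y != U) on D(Y)={2,3} D(U)={6}: no change
Constraint 4 (Y < Z) on D(Y)={2,3} D(Z)={3,4,6}: no change
So after constraint 4: D(W) = {3,4}

Answer: {3,4}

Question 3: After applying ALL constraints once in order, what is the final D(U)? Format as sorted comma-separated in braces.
Constraint 1 (W + Y = U) on D(W)={3,4,5} D(Y)={2,3,4,5,6} D(U)={3,4,6}: W {3,4,5}->{3,4}; Y {2,3,4,5,6}->{2,3}; U {3,4,6}->{6}
Constraint 2 (Z != Y) on D(Z)={3,4,6} D(Y)={2,3}: no change
Constraint 3 (Y != U) on D(Y)={2,3} D(U)={6}: no change
Constraint 4 (Y < Z) on D(Y)={2,3} D(Z)={3,4,6}: no change
So after all 4 constraints: D(U) = {6}

Answer: {6}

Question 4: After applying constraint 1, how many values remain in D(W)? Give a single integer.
Answer: 2

Derivation:
Constraint 1 (W + Y = U) on D(W)={3,4,5} D(Y)={2,3,4,5,6} D(U)={3,4,6}: W {3,4,5}->{3,4}; Y {2,3,4,5,6}->{2,3}; U {3,4,6}->{6}
So after constraint 1: D(W)={3,4}, size = 2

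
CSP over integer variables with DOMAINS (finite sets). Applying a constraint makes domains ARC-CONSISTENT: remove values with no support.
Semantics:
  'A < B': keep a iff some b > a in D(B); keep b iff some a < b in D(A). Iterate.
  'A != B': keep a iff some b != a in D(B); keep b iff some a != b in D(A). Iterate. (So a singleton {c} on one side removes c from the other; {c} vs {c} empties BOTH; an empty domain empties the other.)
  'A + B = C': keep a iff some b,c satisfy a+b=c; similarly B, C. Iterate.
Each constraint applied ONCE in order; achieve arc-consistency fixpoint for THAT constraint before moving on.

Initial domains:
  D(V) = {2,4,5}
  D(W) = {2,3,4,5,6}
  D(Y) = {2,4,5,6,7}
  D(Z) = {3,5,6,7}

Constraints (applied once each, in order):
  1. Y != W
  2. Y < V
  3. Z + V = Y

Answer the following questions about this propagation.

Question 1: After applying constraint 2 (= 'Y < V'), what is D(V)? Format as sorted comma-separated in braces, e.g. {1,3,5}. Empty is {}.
Constraint 1 (Y != W) on D(Y)={2,4,5,6,7} D(W)={2,3,4,5,6}: no change
Constraint 2 (Y < V) on D(Y)={2,4,5,6,7} D(V)={2,4,5}: Y {2,4,5,6,7}->{2,4}; V {2,4,5}->{4,5}
So after constraint 2: D(V) = {4,5}

Answer: {4,5}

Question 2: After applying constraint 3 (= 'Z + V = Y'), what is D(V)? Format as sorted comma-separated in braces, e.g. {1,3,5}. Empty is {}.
Answer: {}

Derivation:
Constraint 1 (Y != W) on D(Y)={2,4,5,6,7} D(W)={2,3,4,5,6}: no change
Constraint 2 (Y < V) on D(Y)={2,4,5,6,7} D(V)={2,4,5}: Y {2,4,5,6,7}->{2,4}; V {2,4,5}->{4,5}
Constraint 3 (Z + V = Y) on D(Z)={3,5,6,7} D(V)={4,5} D(Y)={2,4}: Z {3,5,6,7}->{}; V {4,5}->{}; Y {2,4}->{}
So after constraint 3: D(V) = {}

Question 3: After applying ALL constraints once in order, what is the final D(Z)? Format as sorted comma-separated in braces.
Answer: {}

Derivation:
Constraint 1 (Y != W) on D(Y)={2,4,5,6,7} D(W)={2,3,4,5,6}: no change
Constraint 2 (Y < V) on D(Y)={2,4,5,6,7} D(V)={2,4,5}: Y {2,4,5,6,7}->{2,4}; V {2,4,5}->{4,5}
Constraint 3 (Z + V = Y) on D(Z)={3,5,6,7} D(V)={4,5} D(Y)={2,4}: Z {3,5,6,7}->{}; V {4,5}->{}; Y {2,4}->{}
So after all 3 constraints: D(Z) = {}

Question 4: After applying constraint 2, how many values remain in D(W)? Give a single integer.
Constraint 1 (Y != W) on D(Y)={2,4,5,6,7} D(W)={2,3,4,5,6}: no change
Constraint 2 (Y < V) on D(Y)={2,4,5,6,7} D(V)={2,4,5}: Y {2,4,5,6,7}->{2,4}; V {2,4,5}->{4,5}
So after constraint 2: D(W)={2,3,4,5,6}, size = 5

Answer: 5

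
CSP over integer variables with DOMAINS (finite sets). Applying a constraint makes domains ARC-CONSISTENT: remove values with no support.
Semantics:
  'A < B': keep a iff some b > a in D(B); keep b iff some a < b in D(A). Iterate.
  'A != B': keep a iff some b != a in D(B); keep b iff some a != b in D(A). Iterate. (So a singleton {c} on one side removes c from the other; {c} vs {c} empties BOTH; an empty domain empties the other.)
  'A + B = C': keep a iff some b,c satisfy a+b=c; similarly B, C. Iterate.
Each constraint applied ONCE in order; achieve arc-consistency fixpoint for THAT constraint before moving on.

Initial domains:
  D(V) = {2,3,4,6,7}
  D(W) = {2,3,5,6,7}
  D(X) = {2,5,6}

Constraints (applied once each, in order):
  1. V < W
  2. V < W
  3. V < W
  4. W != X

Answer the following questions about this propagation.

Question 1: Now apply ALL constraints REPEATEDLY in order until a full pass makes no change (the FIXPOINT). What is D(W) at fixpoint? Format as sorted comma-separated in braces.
pass 0 (initial): D(W)={2,3,5,6,7}
pass 1: V {2,3,4,6,7}->{2,3,4,6}; W {2,3,5,6,7}->{3,5,6,7}
pass 2: no change
Fixpoint after 2 passes: D(W) = {3,5,6,7}

Answer: {3,5,6,7}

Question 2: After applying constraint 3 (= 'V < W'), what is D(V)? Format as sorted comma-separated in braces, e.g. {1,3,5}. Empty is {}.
Constraint 1 (V < W) on D(V)={2,3,4,6,7} D(W)={2,3,5,6,7}: V {2,3,4,6,7}->{2,3,4,6}; W {2,3,5,6,7}->{3,5,6,7}
Constraint 2 (V < W) on D(V)={2,3,4,6} D(W)={3,5,6,7}: no change
Constraint 3 (V < W) on D(V)={2,3,4,6} D(W)={3,5,6,7}: no change
So after constraint 3: D(V) = {2,3,4,6}

Answer: {2,3,4,6}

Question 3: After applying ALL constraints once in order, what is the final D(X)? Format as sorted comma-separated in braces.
Answer: {2,5,6}

Derivation:
Constraint 1 (V < W) on D(V)={2,3,4,6,7} D(W)={2,3,5,6,7}: V {2,3,4,6,7}->{2,3,4,6}; W {2,3,5,6,7}->{3,5,6,7}
Constraint 2 (V < W) on D(V)={2,3,4,6} D(W)={3,5,6,7}: no change
Constraint 3 (V < W) on D(V)={2,3,4,6} D(W)={3,5,6,7}: no change
Constraint 4 (W != X) on D(W)={3,5,6,7} D(X)={2,5,6}: no change
So after all 4 constraints: D(X) = {2,5,6}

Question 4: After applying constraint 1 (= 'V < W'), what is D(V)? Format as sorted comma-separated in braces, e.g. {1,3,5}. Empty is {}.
Answer: {2,3,4,6}

Derivation:
Constraint 1 (V < W) on D(V)={2,3,4,6,7} D(W)={2,3,5,6,7}: V {2,3,4,6,7}->{2,3,4,6}; W {2,3,5,6,7}->{3,5,6,7}
So after constraint 1: D(V) = {2,3,4,6}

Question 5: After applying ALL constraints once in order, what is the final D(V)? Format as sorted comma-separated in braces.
Answer: {2,3,4,6}

Derivation:
Constraint 1 (V < W) on D(V)={2,3,4,6,7} D(W)={2,3,5,6,7}: V {2,3,4,6,7}->{2,3,4,6}; W {2,3,5,6,7}->{3,5,6,7}
Constraint 2 (V < W) on D(V)={2,3,4,6} D(W)={3,5,6,7}: no change
Constraint 3 (V < W) on D(V)={2,3,4,6} D(W)={3,5,6,7}: no change
Constraint 4 (W != X) on D(W)={3,5,6,7} D(X)={2,5,6}: no change
So after all 4 constraints: D(V) = {2,3,4,6}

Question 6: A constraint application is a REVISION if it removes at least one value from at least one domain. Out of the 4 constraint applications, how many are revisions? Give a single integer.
Constraint 1 (V < W) on D(V)={2,3,4,6,7} D(W)={2,3,5,6,7}: V {2,3,4,6,7}->{2,3,4,6}; W {2,3,5,6,7}->{3,5,6,7} => REVISION
Constraint 2 (V < W) on D(V)={2,3,4,6} D(W)={3,5,6,7}: no change => not a revision
Constraint 3 (V < W) on D(V)={2,3,4,6} D(W)={3,5,6,7}: no change => not a revision
Constraint 4 (W != X) on D(W)={3,5,6,7} D(X)={2,5,6}: no change => not a revision
Total revisions = 1

Answer: 1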